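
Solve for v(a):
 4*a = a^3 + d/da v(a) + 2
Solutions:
 v(a) = C1 - a^4/4 + 2*a^2 - 2*a


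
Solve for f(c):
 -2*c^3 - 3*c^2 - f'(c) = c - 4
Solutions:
 f(c) = C1 - c^4/2 - c^3 - c^2/2 + 4*c


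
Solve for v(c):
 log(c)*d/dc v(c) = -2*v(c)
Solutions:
 v(c) = C1*exp(-2*li(c))


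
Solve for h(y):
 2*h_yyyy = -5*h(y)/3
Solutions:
 h(y) = (C1*sin(10^(1/4)*3^(3/4)*y/6) + C2*cos(10^(1/4)*3^(3/4)*y/6))*exp(-10^(1/4)*3^(3/4)*y/6) + (C3*sin(10^(1/4)*3^(3/4)*y/6) + C4*cos(10^(1/4)*3^(3/4)*y/6))*exp(10^(1/4)*3^(3/4)*y/6)


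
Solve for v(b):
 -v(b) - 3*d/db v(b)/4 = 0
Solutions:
 v(b) = C1*exp(-4*b/3)


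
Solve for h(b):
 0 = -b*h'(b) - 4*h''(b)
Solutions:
 h(b) = C1 + C2*erf(sqrt(2)*b/4)


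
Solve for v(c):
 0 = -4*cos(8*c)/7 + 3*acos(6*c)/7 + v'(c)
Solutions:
 v(c) = C1 - 3*c*acos(6*c)/7 + sqrt(1 - 36*c^2)/14 + sin(8*c)/14


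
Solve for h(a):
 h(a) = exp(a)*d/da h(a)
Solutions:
 h(a) = C1*exp(-exp(-a))


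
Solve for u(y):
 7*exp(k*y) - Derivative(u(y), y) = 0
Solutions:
 u(y) = C1 + 7*exp(k*y)/k


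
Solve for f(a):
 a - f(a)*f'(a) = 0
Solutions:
 f(a) = -sqrt(C1 + a^2)
 f(a) = sqrt(C1 + a^2)


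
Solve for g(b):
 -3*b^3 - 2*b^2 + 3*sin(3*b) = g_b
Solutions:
 g(b) = C1 - 3*b^4/4 - 2*b^3/3 - cos(3*b)


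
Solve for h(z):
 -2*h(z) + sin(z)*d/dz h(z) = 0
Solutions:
 h(z) = C1*(cos(z) - 1)/(cos(z) + 1)


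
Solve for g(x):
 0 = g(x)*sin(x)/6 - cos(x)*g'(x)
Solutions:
 g(x) = C1/cos(x)^(1/6)


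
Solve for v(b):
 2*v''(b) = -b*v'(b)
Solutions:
 v(b) = C1 + C2*erf(b/2)


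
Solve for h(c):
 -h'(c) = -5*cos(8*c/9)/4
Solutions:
 h(c) = C1 + 45*sin(8*c/9)/32


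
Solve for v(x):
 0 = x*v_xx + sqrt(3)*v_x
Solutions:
 v(x) = C1 + C2*x^(1 - sqrt(3))


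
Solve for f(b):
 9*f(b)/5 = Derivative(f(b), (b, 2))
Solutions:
 f(b) = C1*exp(-3*sqrt(5)*b/5) + C2*exp(3*sqrt(5)*b/5)


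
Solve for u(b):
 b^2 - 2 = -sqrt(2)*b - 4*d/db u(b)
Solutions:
 u(b) = C1 - b^3/12 - sqrt(2)*b^2/8 + b/2


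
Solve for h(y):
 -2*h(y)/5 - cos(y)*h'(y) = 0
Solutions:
 h(y) = C1*(sin(y) - 1)^(1/5)/(sin(y) + 1)^(1/5)


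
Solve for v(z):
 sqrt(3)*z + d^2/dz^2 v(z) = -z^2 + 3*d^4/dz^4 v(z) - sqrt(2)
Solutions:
 v(z) = C1 + C2*z + C3*exp(-sqrt(3)*z/3) + C4*exp(sqrt(3)*z/3) - z^4/12 - sqrt(3)*z^3/6 + z^2*(-3 - sqrt(2)/2)


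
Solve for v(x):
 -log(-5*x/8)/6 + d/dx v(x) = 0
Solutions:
 v(x) = C1 + x*log(-x)/6 + x*(-3*log(2) - 1 + log(5))/6


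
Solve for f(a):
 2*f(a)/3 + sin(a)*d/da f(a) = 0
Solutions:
 f(a) = C1*(cos(a) + 1)^(1/3)/(cos(a) - 1)^(1/3)


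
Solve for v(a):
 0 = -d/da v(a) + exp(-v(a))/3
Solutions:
 v(a) = log(C1 + a/3)


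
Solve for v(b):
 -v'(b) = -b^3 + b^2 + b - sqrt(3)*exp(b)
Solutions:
 v(b) = C1 + b^4/4 - b^3/3 - b^2/2 + sqrt(3)*exp(b)


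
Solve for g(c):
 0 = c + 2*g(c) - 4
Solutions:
 g(c) = 2 - c/2


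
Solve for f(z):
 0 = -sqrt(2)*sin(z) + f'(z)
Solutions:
 f(z) = C1 - sqrt(2)*cos(z)


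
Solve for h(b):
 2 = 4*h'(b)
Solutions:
 h(b) = C1 + b/2


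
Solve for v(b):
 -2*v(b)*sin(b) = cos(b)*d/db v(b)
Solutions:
 v(b) = C1*cos(b)^2


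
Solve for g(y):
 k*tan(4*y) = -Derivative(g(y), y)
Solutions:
 g(y) = C1 + k*log(cos(4*y))/4


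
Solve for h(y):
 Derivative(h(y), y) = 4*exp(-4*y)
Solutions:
 h(y) = C1 - exp(-4*y)


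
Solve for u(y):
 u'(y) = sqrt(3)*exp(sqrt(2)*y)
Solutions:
 u(y) = C1 + sqrt(6)*exp(sqrt(2)*y)/2


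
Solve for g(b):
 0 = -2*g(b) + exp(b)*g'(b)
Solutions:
 g(b) = C1*exp(-2*exp(-b))


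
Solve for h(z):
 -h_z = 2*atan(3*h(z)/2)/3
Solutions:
 Integral(1/atan(3*_y/2), (_y, h(z))) = C1 - 2*z/3


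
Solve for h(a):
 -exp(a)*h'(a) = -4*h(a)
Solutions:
 h(a) = C1*exp(-4*exp(-a))


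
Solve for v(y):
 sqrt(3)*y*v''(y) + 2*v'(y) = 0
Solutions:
 v(y) = C1 + C2*y^(1 - 2*sqrt(3)/3)


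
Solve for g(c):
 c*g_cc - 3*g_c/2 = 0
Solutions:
 g(c) = C1 + C2*c^(5/2)


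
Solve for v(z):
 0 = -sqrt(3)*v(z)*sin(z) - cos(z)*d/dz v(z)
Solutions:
 v(z) = C1*cos(z)^(sqrt(3))


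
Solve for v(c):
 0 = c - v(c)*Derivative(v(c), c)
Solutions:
 v(c) = -sqrt(C1 + c^2)
 v(c) = sqrt(C1 + c^2)


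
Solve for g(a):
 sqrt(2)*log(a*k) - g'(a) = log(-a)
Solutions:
 g(a) = C1 + a*(sqrt(2)*log(-k) - sqrt(2) + 1) - a*(1 - sqrt(2))*log(-a)


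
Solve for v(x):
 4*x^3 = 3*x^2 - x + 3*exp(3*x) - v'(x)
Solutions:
 v(x) = C1 - x^4 + x^3 - x^2/2 + exp(3*x)


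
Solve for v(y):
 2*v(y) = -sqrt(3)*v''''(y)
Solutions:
 v(y) = (C1*sin(2^(3/4)*3^(7/8)*y/6) + C2*cos(2^(3/4)*3^(7/8)*y/6))*exp(-2^(3/4)*3^(7/8)*y/6) + (C3*sin(2^(3/4)*3^(7/8)*y/6) + C4*cos(2^(3/4)*3^(7/8)*y/6))*exp(2^(3/4)*3^(7/8)*y/6)


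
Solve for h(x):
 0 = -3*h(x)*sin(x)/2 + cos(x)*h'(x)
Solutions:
 h(x) = C1/cos(x)^(3/2)


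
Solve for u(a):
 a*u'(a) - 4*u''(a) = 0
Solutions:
 u(a) = C1 + C2*erfi(sqrt(2)*a/4)


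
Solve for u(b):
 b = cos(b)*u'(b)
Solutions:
 u(b) = C1 + Integral(b/cos(b), b)


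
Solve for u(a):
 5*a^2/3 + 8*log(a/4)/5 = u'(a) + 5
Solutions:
 u(a) = C1 + 5*a^3/9 + 8*a*log(a)/5 - 33*a/5 - 16*a*log(2)/5


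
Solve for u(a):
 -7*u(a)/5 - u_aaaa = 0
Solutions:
 u(a) = (C1*sin(sqrt(2)*5^(3/4)*7^(1/4)*a/10) + C2*cos(sqrt(2)*5^(3/4)*7^(1/4)*a/10))*exp(-sqrt(2)*5^(3/4)*7^(1/4)*a/10) + (C3*sin(sqrt(2)*5^(3/4)*7^(1/4)*a/10) + C4*cos(sqrt(2)*5^(3/4)*7^(1/4)*a/10))*exp(sqrt(2)*5^(3/4)*7^(1/4)*a/10)


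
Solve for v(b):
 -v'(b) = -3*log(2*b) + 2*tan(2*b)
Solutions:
 v(b) = C1 + 3*b*log(b) - 3*b + 3*b*log(2) + log(cos(2*b))


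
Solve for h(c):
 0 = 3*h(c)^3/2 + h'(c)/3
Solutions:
 h(c) = -sqrt(-1/(C1 - 9*c))
 h(c) = sqrt(-1/(C1 - 9*c))


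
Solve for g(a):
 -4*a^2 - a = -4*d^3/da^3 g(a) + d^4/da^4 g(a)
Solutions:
 g(a) = C1 + C2*a + C3*a^2 + C4*exp(4*a) + a^5/60 + a^4/32 + a^3/32


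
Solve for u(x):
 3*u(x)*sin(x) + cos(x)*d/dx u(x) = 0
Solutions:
 u(x) = C1*cos(x)^3


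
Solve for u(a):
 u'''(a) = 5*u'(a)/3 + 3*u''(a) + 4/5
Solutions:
 u(a) = C1 + C2*exp(a*(9 - sqrt(141))/6) + C3*exp(a*(9 + sqrt(141))/6) - 12*a/25


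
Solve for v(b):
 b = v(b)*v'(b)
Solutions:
 v(b) = -sqrt(C1 + b^2)
 v(b) = sqrt(C1 + b^2)


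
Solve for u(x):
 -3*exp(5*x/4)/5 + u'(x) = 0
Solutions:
 u(x) = C1 + 12*exp(5*x/4)/25


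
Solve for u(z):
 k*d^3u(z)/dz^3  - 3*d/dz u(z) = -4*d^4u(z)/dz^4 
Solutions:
 u(z) = C1 + C2*exp(-z*(k^2/(k^3 + sqrt(-k^6 + (k^3 - 648)^2) - 648)^(1/3) + k + (k^3 + sqrt(-k^6 + (k^3 - 648)^2) - 648)^(1/3))/12) + C3*exp(z*(-4*k^2/((-1 + sqrt(3)*I)*(k^3 + sqrt(-k^6 + (k^3 - 648)^2) - 648)^(1/3)) - 2*k + (k^3 + sqrt(-k^6 + (k^3 - 648)^2) - 648)^(1/3) - sqrt(3)*I*(k^3 + sqrt(-k^6 + (k^3 - 648)^2) - 648)^(1/3))/24) + C4*exp(z*(4*k^2/((1 + sqrt(3)*I)*(k^3 + sqrt(-k^6 + (k^3 - 648)^2) - 648)^(1/3)) - 2*k + (k^3 + sqrt(-k^6 + (k^3 - 648)^2) - 648)^(1/3) + sqrt(3)*I*(k^3 + sqrt(-k^6 + (k^3 - 648)^2) - 648)^(1/3))/24)


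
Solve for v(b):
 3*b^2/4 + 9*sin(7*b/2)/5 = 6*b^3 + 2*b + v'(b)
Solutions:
 v(b) = C1 - 3*b^4/2 + b^3/4 - b^2 - 18*cos(7*b/2)/35


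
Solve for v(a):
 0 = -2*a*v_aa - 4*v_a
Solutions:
 v(a) = C1 + C2/a


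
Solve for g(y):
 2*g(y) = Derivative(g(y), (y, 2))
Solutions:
 g(y) = C1*exp(-sqrt(2)*y) + C2*exp(sqrt(2)*y)


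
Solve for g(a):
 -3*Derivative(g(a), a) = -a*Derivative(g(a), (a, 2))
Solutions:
 g(a) = C1 + C2*a^4


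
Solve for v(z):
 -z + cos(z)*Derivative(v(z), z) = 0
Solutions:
 v(z) = C1 + Integral(z/cos(z), z)


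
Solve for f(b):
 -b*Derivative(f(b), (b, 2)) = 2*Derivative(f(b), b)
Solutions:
 f(b) = C1 + C2/b


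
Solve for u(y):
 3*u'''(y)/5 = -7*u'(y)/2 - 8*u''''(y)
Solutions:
 u(y) = C1 + C2*exp(y*(-2 + (20*sqrt(490070) + 14001)^(-1/3) + (20*sqrt(490070) + 14001)^(1/3))/80)*sin(sqrt(3)*y*(-(20*sqrt(490070) + 14001)^(1/3) + (20*sqrt(490070) + 14001)^(-1/3))/80) + C3*exp(y*(-2 + (20*sqrt(490070) + 14001)^(-1/3) + (20*sqrt(490070) + 14001)^(1/3))/80)*cos(sqrt(3)*y*(-(20*sqrt(490070) + 14001)^(1/3) + (20*sqrt(490070) + 14001)^(-1/3))/80) + C4*exp(-y*((20*sqrt(490070) + 14001)^(-1/3) + 1 + (20*sqrt(490070) + 14001)^(1/3))/40)


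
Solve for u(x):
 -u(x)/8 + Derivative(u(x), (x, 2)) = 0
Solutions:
 u(x) = C1*exp(-sqrt(2)*x/4) + C2*exp(sqrt(2)*x/4)


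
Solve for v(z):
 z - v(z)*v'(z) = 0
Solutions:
 v(z) = -sqrt(C1 + z^2)
 v(z) = sqrt(C1 + z^2)


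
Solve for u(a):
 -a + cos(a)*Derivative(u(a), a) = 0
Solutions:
 u(a) = C1 + Integral(a/cos(a), a)


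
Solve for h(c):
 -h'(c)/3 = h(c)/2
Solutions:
 h(c) = C1*exp(-3*c/2)


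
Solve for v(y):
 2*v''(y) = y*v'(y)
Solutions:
 v(y) = C1 + C2*erfi(y/2)


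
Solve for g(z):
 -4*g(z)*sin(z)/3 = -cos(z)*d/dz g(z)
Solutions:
 g(z) = C1/cos(z)^(4/3)


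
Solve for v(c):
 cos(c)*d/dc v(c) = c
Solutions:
 v(c) = C1 + Integral(c/cos(c), c)


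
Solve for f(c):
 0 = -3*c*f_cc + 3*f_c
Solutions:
 f(c) = C1 + C2*c^2


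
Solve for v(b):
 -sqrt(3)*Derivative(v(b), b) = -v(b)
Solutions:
 v(b) = C1*exp(sqrt(3)*b/3)


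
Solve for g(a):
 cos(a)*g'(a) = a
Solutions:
 g(a) = C1 + Integral(a/cos(a), a)


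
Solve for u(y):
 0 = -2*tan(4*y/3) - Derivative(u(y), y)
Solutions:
 u(y) = C1 + 3*log(cos(4*y/3))/2


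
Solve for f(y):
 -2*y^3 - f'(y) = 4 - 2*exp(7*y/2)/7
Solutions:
 f(y) = C1 - y^4/2 - 4*y + 4*exp(7*y/2)/49


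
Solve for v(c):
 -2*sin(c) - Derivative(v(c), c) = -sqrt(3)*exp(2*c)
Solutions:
 v(c) = C1 + sqrt(3)*exp(2*c)/2 + 2*cos(c)


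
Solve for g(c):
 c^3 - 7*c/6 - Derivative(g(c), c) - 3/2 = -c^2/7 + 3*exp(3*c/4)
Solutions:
 g(c) = C1 + c^4/4 + c^3/21 - 7*c^2/12 - 3*c/2 - 4*exp(3*c/4)


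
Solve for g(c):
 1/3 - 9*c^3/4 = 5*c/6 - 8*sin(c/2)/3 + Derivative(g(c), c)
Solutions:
 g(c) = C1 - 9*c^4/16 - 5*c^2/12 + c/3 - 16*cos(c/2)/3


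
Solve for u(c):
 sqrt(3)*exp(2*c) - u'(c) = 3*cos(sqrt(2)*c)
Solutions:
 u(c) = C1 + sqrt(3)*exp(2*c)/2 - 3*sqrt(2)*sin(sqrt(2)*c)/2


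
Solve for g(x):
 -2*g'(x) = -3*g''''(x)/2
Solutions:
 g(x) = C1 + C4*exp(6^(2/3)*x/3) + (C2*sin(2^(2/3)*3^(1/6)*x/2) + C3*cos(2^(2/3)*3^(1/6)*x/2))*exp(-6^(2/3)*x/6)


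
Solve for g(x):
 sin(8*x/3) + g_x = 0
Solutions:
 g(x) = C1 + 3*cos(8*x/3)/8


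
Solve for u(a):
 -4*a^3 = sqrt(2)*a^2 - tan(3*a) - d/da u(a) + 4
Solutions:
 u(a) = C1 + a^4 + sqrt(2)*a^3/3 + 4*a + log(cos(3*a))/3


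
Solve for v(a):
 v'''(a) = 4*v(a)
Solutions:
 v(a) = C3*exp(2^(2/3)*a) + (C1*sin(2^(2/3)*sqrt(3)*a/2) + C2*cos(2^(2/3)*sqrt(3)*a/2))*exp(-2^(2/3)*a/2)


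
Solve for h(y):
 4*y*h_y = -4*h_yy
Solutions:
 h(y) = C1 + C2*erf(sqrt(2)*y/2)


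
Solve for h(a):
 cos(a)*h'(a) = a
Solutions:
 h(a) = C1 + Integral(a/cos(a), a)


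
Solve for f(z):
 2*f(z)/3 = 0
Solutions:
 f(z) = 0


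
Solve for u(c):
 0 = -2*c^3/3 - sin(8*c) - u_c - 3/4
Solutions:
 u(c) = C1 - c^4/6 - 3*c/4 + cos(8*c)/8


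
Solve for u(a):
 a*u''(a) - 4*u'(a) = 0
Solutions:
 u(a) = C1 + C2*a^5


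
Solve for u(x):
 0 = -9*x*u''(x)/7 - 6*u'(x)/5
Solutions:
 u(x) = C1 + C2*x^(1/15)


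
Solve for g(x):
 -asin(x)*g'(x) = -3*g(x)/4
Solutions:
 g(x) = C1*exp(3*Integral(1/asin(x), x)/4)


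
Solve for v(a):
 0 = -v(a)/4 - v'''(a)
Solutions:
 v(a) = C3*exp(-2^(1/3)*a/2) + (C1*sin(2^(1/3)*sqrt(3)*a/4) + C2*cos(2^(1/3)*sqrt(3)*a/4))*exp(2^(1/3)*a/4)


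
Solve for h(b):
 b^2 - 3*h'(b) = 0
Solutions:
 h(b) = C1 + b^3/9


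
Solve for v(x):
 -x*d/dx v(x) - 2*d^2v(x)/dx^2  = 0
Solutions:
 v(x) = C1 + C2*erf(x/2)


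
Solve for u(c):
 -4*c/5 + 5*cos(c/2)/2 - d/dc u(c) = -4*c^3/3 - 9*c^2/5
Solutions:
 u(c) = C1 + c^4/3 + 3*c^3/5 - 2*c^2/5 + 5*sin(c/2)


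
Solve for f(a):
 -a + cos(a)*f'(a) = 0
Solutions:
 f(a) = C1 + Integral(a/cos(a), a)


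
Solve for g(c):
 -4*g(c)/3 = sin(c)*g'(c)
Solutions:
 g(c) = C1*(cos(c) + 1)^(2/3)/(cos(c) - 1)^(2/3)


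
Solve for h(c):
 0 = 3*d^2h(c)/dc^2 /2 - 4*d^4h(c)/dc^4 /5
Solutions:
 h(c) = C1 + C2*c + C3*exp(-sqrt(30)*c/4) + C4*exp(sqrt(30)*c/4)


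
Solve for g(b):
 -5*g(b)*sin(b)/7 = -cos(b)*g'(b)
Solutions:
 g(b) = C1/cos(b)^(5/7)


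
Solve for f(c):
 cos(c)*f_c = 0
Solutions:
 f(c) = C1


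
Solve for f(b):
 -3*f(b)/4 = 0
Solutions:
 f(b) = 0


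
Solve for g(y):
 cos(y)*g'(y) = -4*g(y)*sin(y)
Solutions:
 g(y) = C1*cos(y)^4


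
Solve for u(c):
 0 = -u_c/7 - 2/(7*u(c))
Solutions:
 u(c) = -sqrt(C1 - 4*c)
 u(c) = sqrt(C1 - 4*c)


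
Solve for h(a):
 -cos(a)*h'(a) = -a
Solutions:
 h(a) = C1 + Integral(a/cos(a), a)


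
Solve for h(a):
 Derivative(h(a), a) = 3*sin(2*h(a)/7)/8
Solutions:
 -3*a/8 + 7*log(cos(2*h(a)/7) - 1)/4 - 7*log(cos(2*h(a)/7) + 1)/4 = C1


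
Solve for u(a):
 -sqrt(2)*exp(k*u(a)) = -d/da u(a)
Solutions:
 u(a) = Piecewise((log(-1/(C1*k + sqrt(2)*a*k))/k, Ne(k, 0)), (nan, True))
 u(a) = Piecewise((C1 + sqrt(2)*a, Eq(k, 0)), (nan, True))


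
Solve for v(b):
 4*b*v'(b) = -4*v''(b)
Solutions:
 v(b) = C1 + C2*erf(sqrt(2)*b/2)


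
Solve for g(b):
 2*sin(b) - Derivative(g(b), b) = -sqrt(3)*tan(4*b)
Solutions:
 g(b) = C1 - sqrt(3)*log(cos(4*b))/4 - 2*cos(b)


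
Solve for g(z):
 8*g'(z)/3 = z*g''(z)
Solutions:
 g(z) = C1 + C2*z^(11/3)


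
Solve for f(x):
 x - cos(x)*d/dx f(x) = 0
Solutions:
 f(x) = C1 + Integral(x/cos(x), x)


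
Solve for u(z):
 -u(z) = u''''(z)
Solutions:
 u(z) = (C1*sin(sqrt(2)*z/2) + C2*cos(sqrt(2)*z/2))*exp(-sqrt(2)*z/2) + (C3*sin(sqrt(2)*z/2) + C4*cos(sqrt(2)*z/2))*exp(sqrt(2)*z/2)


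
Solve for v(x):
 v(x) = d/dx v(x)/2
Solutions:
 v(x) = C1*exp(2*x)


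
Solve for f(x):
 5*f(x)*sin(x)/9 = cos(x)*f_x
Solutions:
 f(x) = C1/cos(x)^(5/9)


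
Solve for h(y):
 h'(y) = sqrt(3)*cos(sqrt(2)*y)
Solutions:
 h(y) = C1 + sqrt(6)*sin(sqrt(2)*y)/2


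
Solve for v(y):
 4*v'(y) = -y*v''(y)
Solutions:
 v(y) = C1 + C2/y^3


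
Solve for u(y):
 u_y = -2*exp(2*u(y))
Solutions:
 u(y) = log(-sqrt(-1/(C1 - 2*y))) - log(2)/2
 u(y) = log(-1/(C1 - 2*y))/2 - log(2)/2


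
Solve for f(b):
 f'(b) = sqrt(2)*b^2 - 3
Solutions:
 f(b) = C1 + sqrt(2)*b^3/3 - 3*b


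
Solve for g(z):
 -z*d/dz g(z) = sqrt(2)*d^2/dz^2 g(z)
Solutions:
 g(z) = C1 + C2*erf(2^(1/4)*z/2)


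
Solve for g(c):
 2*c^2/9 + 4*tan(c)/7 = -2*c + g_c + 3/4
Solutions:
 g(c) = C1 + 2*c^3/27 + c^2 - 3*c/4 - 4*log(cos(c))/7


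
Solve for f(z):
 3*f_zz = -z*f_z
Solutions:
 f(z) = C1 + C2*erf(sqrt(6)*z/6)


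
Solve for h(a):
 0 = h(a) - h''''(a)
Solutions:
 h(a) = C1*exp(-a) + C2*exp(a) + C3*sin(a) + C4*cos(a)


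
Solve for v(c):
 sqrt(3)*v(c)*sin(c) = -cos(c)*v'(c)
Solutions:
 v(c) = C1*cos(c)^(sqrt(3))


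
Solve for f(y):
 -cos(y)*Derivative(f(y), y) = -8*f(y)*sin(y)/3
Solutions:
 f(y) = C1/cos(y)^(8/3)


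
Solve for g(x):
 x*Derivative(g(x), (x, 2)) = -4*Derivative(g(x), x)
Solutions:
 g(x) = C1 + C2/x^3


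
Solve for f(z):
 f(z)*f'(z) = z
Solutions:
 f(z) = -sqrt(C1 + z^2)
 f(z) = sqrt(C1 + z^2)


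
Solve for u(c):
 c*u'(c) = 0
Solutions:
 u(c) = C1


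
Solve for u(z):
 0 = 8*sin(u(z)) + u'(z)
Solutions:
 u(z) = -acos((-C1 - exp(16*z))/(C1 - exp(16*z))) + 2*pi
 u(z) = acos((-C1 - exp(16*z))/(C1 - exp(16*z)))


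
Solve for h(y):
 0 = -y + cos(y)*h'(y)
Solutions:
 h(y) = C1 + Integral(y/cos(y), y)


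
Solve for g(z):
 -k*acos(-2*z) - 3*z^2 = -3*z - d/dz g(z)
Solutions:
 g(z) = C1 + k*(z*acos(-2*z) + sqrt(1 - 4*z^2)/2) + z^3 - 3*z^2/2


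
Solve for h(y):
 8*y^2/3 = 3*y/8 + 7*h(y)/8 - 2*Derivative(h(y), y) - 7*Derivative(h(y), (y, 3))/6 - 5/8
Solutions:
 h(y) = C1*exp(7^(1/3)*y*(-(147 + sqrt(50281))^(1/3) + 16*7^(1/3)/(147 + sqrt(50281))^(1/3))/28)*sin(sqrt(3)*7^(1/3)*y*(16*7^(1/3)/(147 + sqrt(50281))^(1/3) + (147 + sqrt(50281))^(1/3))/28) + C2*exp(7^(1/3)*y*(-(147 + sqrt(50281))^(1/3) + 16*7^(1/3)/(147 + sqrt(50281))^(1/3))/28)*cos(sqrt(3)*7^(1/3)*y*(16*7^(1/3)/(147 + sqrt(50281))^(1/3) + (147 + sqrt(50281))^(1/3))/28) + C3*exp(-7^(1/3)*y*(-(147 + sqrt(50281))^(1/3) + 16*7^(1/3)/(147 + sqrt(50281))^(1/3))/14) + 64*y^2/21 + 1985*y/147 + 32495/1029


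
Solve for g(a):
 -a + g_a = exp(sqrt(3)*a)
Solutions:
 g(a) = C1 + a^2/2 + sqrt(3)*exp(sqrt(3)*a)/3


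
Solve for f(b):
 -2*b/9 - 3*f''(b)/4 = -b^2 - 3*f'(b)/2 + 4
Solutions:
 f(b) = C1 + C2*exp(2*b) - 2*b^3/9 - 7*b^2/27 + 65*b/27


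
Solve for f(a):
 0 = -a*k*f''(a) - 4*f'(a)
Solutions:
 f(a) = C1 + a^(((re(k) - 4)*re(k) + im(k)^2)/(re(k)^2 + im(k)^2))*(C2*sin(4*log(a)*Abs(im(k))/(re(k)^2 + im(k)^2)) + C3*cos(4*log(a)*im(k)/(re(k)^2 + im(k)^2)))


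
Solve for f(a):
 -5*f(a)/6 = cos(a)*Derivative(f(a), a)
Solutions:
 f(a) = C1*(sin(a) - 1)^(5/12)/(sin(a) + 1)^(5/12)


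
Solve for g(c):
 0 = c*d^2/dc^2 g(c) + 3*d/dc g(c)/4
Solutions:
 g(c) = C1 + C2*c^(1/4)


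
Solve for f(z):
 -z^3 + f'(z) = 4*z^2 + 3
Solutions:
 f(z) = C1 + z^4/4 + 4*z^3/3 + 3*z


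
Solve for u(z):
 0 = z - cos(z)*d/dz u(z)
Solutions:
 u(z) = C1 + Integral(z/cos(z), z)


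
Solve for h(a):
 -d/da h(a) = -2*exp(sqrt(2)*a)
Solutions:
 h(a) = C1 + sqrt(2)*exp(sqrt(2)*a)


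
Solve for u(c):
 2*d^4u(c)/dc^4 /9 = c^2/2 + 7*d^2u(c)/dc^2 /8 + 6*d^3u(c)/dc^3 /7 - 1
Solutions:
 u(c) = C1 + C2*c + C3*exp(3*c*(18 - sqrt(667))/28) + C4*exp(3*c*(18 + sqrt(667))/28) - c^4/21 + 64*c^3/343 - 18460*c^2/151263


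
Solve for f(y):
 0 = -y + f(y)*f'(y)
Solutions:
 f(y) = -sqrt(C1 + y^2)
 f(y) = sqrt(C1 + y^2)


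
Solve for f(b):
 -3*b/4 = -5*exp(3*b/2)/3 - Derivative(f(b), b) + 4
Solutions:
 f(b) = C1 + 3*b^2/8 + 4*b - 10*exp(3*b/2)/9


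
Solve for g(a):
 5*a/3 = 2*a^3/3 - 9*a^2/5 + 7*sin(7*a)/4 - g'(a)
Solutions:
 g(a) = C1 + a^4/6 - 3*a^3/5 - 5*a^2/6 - cos(7*a)/4


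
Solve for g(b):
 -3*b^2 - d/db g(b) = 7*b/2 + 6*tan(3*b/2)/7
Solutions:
 g(b) = C1 - b^3 - 7*b^2/4 + 4*log(cos(3*b/2))/7


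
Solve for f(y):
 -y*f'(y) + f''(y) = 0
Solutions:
 f(y) = C1 + C2*erfi(sqrt(2)*y/2)


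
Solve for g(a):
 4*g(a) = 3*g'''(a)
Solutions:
 g(a) = C3*exp(6^(2/3)*a/3) + (C1*sin(2^(2/3)*3^(1/6)*a/2) + C2*cos(2^(2/3)*3^(1/6)*a/2))*exp(-6^(2/3)*a/6)


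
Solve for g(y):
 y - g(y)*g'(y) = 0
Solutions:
 g(y) = -sqrt(C1 + y^2)
 g(y) = sqrt(C1 + y^2)


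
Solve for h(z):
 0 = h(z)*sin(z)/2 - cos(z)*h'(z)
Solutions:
 h(z) = C1/sqrt(cos(z))


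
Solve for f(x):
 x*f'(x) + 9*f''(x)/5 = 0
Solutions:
 f(x) = C1 + C2*erf(sqrt(10)*x/6)


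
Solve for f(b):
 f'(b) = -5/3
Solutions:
 f(b) = C1 - 5*b/3


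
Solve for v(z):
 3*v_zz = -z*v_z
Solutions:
 v(z) = C1 + C2*erf(sqrt(6)*z/6)


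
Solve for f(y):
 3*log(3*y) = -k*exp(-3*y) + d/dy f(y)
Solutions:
 f(y) = C1 - k*exp(-3*y)/3 + 3*y*log(y) + 3*y*(-1 + log(3))


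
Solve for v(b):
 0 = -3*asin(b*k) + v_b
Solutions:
 v(b) = C1 + 3*Piecewise((b*asin(b*k) + sqrt(-b^2*k^2 + 1)/k, Ne(k, 0)), (0, True))


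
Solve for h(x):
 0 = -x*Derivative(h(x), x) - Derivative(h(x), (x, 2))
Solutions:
 h(x) = C1 + C2*erf(sqrt(2)*x/2)


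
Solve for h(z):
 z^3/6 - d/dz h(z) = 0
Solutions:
 h(z) = C1 + z^4/24


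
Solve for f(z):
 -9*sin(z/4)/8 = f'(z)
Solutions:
 f(z) = C1 + 9*cos(z/4)/2


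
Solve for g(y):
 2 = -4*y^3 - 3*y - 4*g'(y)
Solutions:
 g(y) = C1 - y^4/4 - 3*y^2/8 - y/2


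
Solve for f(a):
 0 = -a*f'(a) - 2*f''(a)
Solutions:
 f(a) = C1 + C2*erf(a/2)


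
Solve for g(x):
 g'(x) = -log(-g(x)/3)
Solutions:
 Integral(1/(log(-_y) - log(3)), (_y, g(x))) = C1 - x


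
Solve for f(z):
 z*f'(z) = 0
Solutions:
 f(z) = C1


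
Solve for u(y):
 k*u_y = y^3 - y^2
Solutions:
 u(y) = C1 + y^4/(4*k) - y^3/(3*k)


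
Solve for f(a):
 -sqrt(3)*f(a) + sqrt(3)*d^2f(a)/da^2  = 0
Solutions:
 f(a) = C1*exp(-a) + C2*exp(a)


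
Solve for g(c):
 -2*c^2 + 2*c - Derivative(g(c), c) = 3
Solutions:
 g(c) = C1 - 2*c^3/3 + c^2 - 3*c


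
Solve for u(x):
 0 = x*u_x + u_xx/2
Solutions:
 u(x) = C1 + C2*erf(x)


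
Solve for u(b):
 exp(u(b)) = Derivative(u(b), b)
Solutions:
 u(b) = log(-1/(C1 + b))


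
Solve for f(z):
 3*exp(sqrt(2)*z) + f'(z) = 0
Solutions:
 f(z) = C1 - 3*sqrt(2)*exp(sqrt(2)*z)/2


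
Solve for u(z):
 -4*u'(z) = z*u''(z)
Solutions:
 u(z) = C1 + C2/z^3


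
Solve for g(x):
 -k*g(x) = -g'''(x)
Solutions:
 g(x) = C1*exp(k^(1/3)*x) + C2*exp(k^(1/3)*x*(-1 + sqrt(3)*I)/2) + C3*exp(-k^(1/3)*x*(1 + sqrt(3)*I)/2)


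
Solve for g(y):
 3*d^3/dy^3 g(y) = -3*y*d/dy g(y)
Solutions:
 g(y) = C1 + Integral(C2*airyai(-y) + C3*airybi(-y), y)


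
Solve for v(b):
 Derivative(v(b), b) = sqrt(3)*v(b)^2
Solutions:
 v(b) = -1/(C1 + sqrt(3)*b)


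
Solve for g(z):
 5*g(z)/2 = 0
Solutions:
 g(z) = 0


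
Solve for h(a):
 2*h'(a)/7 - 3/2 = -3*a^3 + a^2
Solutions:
 h(a) = C1 - 21*a^4/8 + 7*a^3/6 + 21*a/4


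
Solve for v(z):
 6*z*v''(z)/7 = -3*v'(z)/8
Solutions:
 v(z) = C1 + C2*z^(9/16)


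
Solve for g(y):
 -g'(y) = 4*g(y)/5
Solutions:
 g(y) = C1*exp(-4*y/5)


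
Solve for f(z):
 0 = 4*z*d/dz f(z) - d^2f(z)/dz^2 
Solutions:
 f(z) = C1 + C2*erfi(sqrt(2)*z)


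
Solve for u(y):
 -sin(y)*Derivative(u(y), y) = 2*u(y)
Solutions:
 u(y) = C1*(cos(y) + 1)/(cos(y) - 1)


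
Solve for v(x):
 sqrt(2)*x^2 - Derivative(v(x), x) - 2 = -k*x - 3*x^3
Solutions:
 v(x) = C1 + k*x^2/2 + 3*x^4/4 + sqrt(2)*x^3/3 - 2*x


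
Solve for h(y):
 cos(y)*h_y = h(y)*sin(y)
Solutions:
 h(y) = C1/cos(y)


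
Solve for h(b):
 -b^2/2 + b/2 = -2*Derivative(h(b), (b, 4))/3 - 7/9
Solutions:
 h(b) = C1 + C2*b + C3*b^2 + C4*b^3 + b^6/480 - b^5/160 - 7*b^4/144


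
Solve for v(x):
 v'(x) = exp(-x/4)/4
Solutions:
 v(x) = C1 - 1/exp(x)^(1/4)


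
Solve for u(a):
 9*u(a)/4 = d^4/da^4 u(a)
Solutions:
 u(a) = C1*exp(-sqrt(6)*a/2) + C2*exp(sqrt(6)*a/2) + C3*sin(sqrt(6)*a/2) + C4*cos(sqrt(6)*a/2)


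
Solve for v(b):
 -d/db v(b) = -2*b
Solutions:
 v(b) = C1 + b^2


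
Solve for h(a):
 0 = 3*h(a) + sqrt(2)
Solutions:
 h(a) = -sqrt(2)/3


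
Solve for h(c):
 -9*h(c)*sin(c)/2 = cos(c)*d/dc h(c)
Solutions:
 h(c) = C1*cos(c)^(9/2)


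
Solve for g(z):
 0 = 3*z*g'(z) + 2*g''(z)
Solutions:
 g(z) = C1 + C2*erf(sqrt(3)*z/2)


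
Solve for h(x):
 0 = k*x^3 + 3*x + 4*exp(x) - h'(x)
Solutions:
 h(x) = C1 + k*x^4/4 + 3*x^2/2 + 4*exp(x)


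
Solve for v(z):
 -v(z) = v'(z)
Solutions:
 v(z) = C1*exp(-z)


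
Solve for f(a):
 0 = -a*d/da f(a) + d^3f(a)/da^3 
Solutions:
 f(a) = C1 + Integral(C2*airyai(a) + C3*airybi(a), a)


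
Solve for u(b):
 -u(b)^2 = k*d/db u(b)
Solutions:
 u(b) = k/(C1*k + b)


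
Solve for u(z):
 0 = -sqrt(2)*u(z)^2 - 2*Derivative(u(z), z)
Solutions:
 u(z) = 2/(C1 + sqrt(2)*z)


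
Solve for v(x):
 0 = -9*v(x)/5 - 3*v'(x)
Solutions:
 v(x) = C1*exp(-3*x/5)


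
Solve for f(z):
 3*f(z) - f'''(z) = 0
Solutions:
 f(z) = C3*exp(3^(1/3)*z) + (C1*sin(3^(5/6)*z/2) + C2*cos(3^(5/6)*z/2))*exp(-3^(1/3)*z/2)


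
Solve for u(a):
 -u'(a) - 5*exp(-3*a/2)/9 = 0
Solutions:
 u(a) = C1 + 10*exp(-3*a/2)/27


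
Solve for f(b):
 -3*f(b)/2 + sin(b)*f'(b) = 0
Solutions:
 f(b) = C1*(cos(b) - 1)^(3/4)/(cos(b) + 1)^(3/4)


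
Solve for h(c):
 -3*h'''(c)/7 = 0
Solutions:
 h(c) = C1 + C2*c + C3*c^2


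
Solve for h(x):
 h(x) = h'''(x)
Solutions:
 h(x) = C3*exp(x) + (C1*sin(sqrt(3)*x/2) + C2*cos(sqrt(3)*x/2))*exp(-x/2)


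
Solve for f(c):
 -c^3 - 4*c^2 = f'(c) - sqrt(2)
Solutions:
 f(c) = C1 - c^4/4 - 4*c^3/3 + sqrt(2)*c


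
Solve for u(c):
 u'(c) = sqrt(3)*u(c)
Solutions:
 u(c) = C1*exp(sqrt(3)*c)


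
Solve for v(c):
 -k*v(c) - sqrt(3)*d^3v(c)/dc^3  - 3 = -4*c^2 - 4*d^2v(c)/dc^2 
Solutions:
 v(c) = C1*exp(c*(2^(2/3)*sqrt(3)*(81*k + sqrt((81*k - 128)^2 - 16384) - 128)^(1/3) - 3*2^(2/3)*I*(81*k + sqrt((81*k - 128)^2 - 16384) - 128)^(1/3) + 16*sqrt(3) - 384*2^(1/3)/((-sqrt(3) + 3*I)*(81*k + sqrt((81*k - 128)^2 - 16384) - 128)^(1/3)))/36) + C2*exp(c*(2^(2/3)*sqrt(3)*(81*k + sqrt((81*k - 128)^2 - 16384) - 128)^(1/3) + 3*2^(2/3)*I*(81*k + sqrt((81*k - 128)^2 - 16384) - 128)^(1/3) + 16*sqrt(3) + 384*2^(1/3)/((sqrt(3) + 3*I)*(81*k + sqrt((81*k - 128)^2 - 16384) - 128)^(1/3)))/36) + C3*exp(sqrt(3)*c*(-2^(2/3)*(81*k + sqrt((81*k - 128)^2 - 16384) - 128)^(1/3) + 8 - 32*2^(1/3)/(81*k + sqrt((81*k - 128)^2 - 16384) - 128)^(1/3))/18) + 4*c^2/k - 3/k + 32/k^2


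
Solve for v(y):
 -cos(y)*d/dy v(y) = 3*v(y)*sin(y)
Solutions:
 v(y) = C1*cos(y)^3


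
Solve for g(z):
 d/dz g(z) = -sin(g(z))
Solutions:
 g(z) = -acos((-C1 - exp(2*z))/(C1 - exp(2*z))) + 2*pi
 g(z) = acos((-C1 - exp(2*z))/(C1 - exp(2*z)))


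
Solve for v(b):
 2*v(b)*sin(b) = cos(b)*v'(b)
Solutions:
 v(b) = C1/cos(b)^2


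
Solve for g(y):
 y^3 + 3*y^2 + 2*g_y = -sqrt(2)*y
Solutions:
 g(y) = C1 - y^4/8 - y^3/2 - sqrt(2)*y^2/4


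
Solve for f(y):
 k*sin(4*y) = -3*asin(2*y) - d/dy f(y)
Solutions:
 f(y) = C1 + k*cos(4*y)/4 - 3*y*asin(2*y) - 3*sqrt(1 - 4*y^2)/2


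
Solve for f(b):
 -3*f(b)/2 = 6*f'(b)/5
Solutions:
 f(b) = C1*exp(-5*b/4)


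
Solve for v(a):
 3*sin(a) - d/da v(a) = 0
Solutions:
 v(a) = C1 - 3*cos(a)


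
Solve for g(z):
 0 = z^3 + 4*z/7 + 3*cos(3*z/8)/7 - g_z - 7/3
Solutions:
 g(z) = C1 + z^4/4 + 2*z^2/7 - 7*z/3 + 8*sin(3*z/8)/7


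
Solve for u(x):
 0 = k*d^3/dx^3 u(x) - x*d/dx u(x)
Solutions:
 u(x) = C1 + Integral(C2*airyai(x*(1/k)^(1/3)) + C3*airybi(x*(1/k)^(1/3)), x)


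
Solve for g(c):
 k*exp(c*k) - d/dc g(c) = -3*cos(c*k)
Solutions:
 g(c) = C1 + exp(c*k) + 3*sin(c*k)/k


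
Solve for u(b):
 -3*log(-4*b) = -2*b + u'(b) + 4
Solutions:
 u(b) = C1 + b^2 - 3*b*log(-b) + b*(-6*log(2) - 1)


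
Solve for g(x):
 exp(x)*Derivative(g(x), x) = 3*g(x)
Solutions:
 g(x) = C1*exp(-3*exp(-x))


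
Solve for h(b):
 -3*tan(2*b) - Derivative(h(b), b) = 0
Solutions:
 h(b) = C1 + 3*log(cos(2*b))/2


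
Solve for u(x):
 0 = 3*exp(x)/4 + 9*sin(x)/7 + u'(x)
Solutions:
 u(x) = C1 - 3*exp(x)/4 + 9*cos(x)/7


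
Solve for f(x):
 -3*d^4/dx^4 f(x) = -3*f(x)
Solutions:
 f(x) = C1*exp(-x) + C2*exp(x) + C3*sin(x) + C4*cos(x)


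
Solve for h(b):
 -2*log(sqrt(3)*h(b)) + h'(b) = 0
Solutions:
 -Integral(1/(2*log(_y) + log(3)), (_y, h(b))) = C1 - b


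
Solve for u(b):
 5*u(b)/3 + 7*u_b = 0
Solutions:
 u(b) = C1*exp(-5*b/21)


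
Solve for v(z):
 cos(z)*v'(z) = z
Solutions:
 v(z) = C1 + Integral(z/cos(z), z)


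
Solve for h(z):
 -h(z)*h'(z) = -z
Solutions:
 h(z) = -sqrt(C1 + z^2)
 h(z) = sqrt(C1 + z^2)


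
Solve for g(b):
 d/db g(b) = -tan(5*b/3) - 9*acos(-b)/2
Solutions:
 g(b) = C1 - 9*b*acos(-b)/2 - 9*sqrt(1 - b^2)/2 + 3*log(cos(5*b/3))/5


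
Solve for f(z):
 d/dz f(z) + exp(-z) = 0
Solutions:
 f(z) = C1 + exp(-z)


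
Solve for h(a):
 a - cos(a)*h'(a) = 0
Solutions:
 h(a) = C1 + Integral(a/cos(a), a)


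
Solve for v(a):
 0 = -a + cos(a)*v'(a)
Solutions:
 v(a) = C1 + Integral(a/cos(a), a)


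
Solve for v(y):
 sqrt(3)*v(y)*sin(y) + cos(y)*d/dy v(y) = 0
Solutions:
 v(y) = C1*cos(y)^(sqrt(3))


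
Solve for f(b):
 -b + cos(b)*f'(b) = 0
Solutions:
 f(b) = C1 + Integral(b/cos(b), b)


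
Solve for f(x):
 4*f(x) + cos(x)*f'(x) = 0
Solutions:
 f(x) = C1*(sin(x)^2 - 2*sin(x) + 1)/(sin(x)^2 + 2*sin(x) + 1)


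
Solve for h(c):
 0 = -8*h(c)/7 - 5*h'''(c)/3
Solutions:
 h(c) = C3*exp(-2*3^(1/3)*35^(2/3)*c/35) + (C1*sin(3^(5/6)*35^(2/3)*c/35) + C2*cos(3^(5/6)*35^(2/3)*c/35))*exp(3^(1/3)*35^(2/3)*c/35)


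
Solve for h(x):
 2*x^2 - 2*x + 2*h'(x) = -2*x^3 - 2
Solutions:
 h(x) = C1 - x^4/4 - x^3/3 + x^2/2 - x


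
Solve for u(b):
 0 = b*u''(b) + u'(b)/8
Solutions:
 u(b) = C1 + C2*b^(7/8)


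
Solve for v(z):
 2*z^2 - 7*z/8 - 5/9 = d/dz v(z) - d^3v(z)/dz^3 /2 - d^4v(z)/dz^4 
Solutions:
 v(z) = C1 + C2*exp(-z*((6*sqrt(318) + 107)^(-1/3) + 2 + (6*sqrt(318) + 107)^(1/3))/12)*sin(sqrt(3)*z*(-(6*sqrt(318) + 107)^(1/3) + (6*sqrt(318) + 107)^(-1/3))/12) + C3*exp(-z*((6*sqrt(318) + 107)^(-1/3) + 2 + (6*sqrt(318) + 107)^(1/3))/12)*cos(sqrt(3)*z*(-(6*sqrt(318) + 107)^(1/3) + (6*sqrt(318) + 107)^(-1/3))/12) + C4*exp(z*(-1 + (6*sqrt(318) + 107)^(-1/3) + (6*sqrt(318) + 107)^(1/3))/6) + 2*z^3/3 - 7*z^2/16 + 13*z/9


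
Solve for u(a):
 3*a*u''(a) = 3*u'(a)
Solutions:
 u(a) = C1 + C2*a^2


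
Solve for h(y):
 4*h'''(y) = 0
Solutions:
 h(y) = C1 + C2*y + C3*y^2


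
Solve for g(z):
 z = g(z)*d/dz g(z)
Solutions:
 g(z) = -sqrt(C1 + z^2)
 g(z) = sqrt(C1 + z^2)


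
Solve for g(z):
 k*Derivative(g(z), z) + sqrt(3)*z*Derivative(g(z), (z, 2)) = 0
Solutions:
 g(z) = C1 + z^(-sqrt(3)*re(k)/3 + 1)*(C2*sin(sqrt(3)*log(z)*Abs(im(k))/3) + C3*cos(sqrt(3)*log(z)*im(k)/3))


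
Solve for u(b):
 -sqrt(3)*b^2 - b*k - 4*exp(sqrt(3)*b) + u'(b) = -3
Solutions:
 u(b) = C1 + sqrt(3)*b^3/3 + b^2*k/2 - 3*b + 4*sqrt(3)*exp(sqrt(3)*b)/3


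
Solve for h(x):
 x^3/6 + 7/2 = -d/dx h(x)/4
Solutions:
 h(x) = C1 - x^4/6 - 14*x


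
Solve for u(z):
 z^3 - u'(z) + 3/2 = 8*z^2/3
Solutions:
 u(z) = C1 + z^4/4 - 8*z^3/9 + 3*z/2


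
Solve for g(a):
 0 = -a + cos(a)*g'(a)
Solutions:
 g(a) = C1 + Integral(a/cos(a), a)


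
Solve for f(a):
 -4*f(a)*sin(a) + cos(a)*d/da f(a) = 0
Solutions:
 f(a) = C1/cos(a)^4


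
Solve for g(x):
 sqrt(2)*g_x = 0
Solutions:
 g(x) = C1


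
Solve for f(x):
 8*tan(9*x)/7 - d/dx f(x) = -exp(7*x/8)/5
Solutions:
 f(x) = C1 + 8*exp(7*x/8)/35 - 8*log(cos(9*x))/63


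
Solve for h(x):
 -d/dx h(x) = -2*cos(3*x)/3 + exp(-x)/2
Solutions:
 h(x) = C1 + 2*sin(3*x)/9 + exp(-x)/2


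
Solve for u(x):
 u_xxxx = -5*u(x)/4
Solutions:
 u(x) = (C1*sin(5^(1/4)*x/2) + C2*cos(5^(1/4)*x/2))*exp(-5^(1/4)*x/2) + (C3*sin(5^(1/4)*x/2) + C4*cos(5^(1/4)*x/2))*exp(5^(1/4)*x/2)


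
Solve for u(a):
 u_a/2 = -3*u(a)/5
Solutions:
 u(a) = C1*exp(-6*a/5)


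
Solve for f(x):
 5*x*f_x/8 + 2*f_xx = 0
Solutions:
 f(x) = C1 + C2*erf(sqrt(10)*x/8)


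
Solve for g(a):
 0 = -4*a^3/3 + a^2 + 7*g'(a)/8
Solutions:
 g(a) = C1 + 8*a^4/21 - 8*a^3/21


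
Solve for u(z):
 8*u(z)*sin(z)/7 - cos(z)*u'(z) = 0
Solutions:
 u(z) = C1/cos(z)^(8/7)


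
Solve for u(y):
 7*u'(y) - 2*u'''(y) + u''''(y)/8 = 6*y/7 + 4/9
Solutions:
 u(y) = C1 + C2*exp(2*y) + C3*exp(y*(7 - sqrt(77))) + C4*exp(y*(7 + sqrt(77))) + 3*y^2/49 + 4*y/63


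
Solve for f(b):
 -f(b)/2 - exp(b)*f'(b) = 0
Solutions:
 f(b) = C1*exp(exp(-b)/2)


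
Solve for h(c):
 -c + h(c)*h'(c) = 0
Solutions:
 h(c) = -sqrt(C1 + c^2)
 h(c) = sqrt(C1 + c^2)


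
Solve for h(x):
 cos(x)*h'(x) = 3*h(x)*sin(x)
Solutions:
 h(x) = C1/cos(x)^3


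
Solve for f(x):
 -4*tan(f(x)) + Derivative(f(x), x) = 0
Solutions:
 f(x) = pi - asin(C1*exp(4*x))
 f(x) = asin(C1*exp(4*x))


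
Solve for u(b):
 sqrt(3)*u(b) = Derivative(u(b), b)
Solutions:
 u(b) = C1*exp(sqrt(3)*b)


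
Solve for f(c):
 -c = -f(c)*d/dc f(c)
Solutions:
 f(c) = -sqrt(C1 + c^2)
 f(c) = sqrt(C1 + c^2)


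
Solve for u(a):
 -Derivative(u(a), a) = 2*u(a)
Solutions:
 u(a) = C1*exp(-2*a)


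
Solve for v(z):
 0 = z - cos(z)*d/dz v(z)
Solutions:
 v(z) = C1 + Integral(z/cos(z), z)


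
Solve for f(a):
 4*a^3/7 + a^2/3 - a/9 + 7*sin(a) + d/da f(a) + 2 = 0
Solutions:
 f(a) = C1 - a^4/7 - a^3/9 + a^2/18 - 2*a + 7*cos(a)


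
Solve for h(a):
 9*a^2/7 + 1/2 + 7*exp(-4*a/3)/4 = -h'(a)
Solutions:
 h(a) = C1 - 3*a^3/7 - a/2 + 21*exp(-4*a/3)/16


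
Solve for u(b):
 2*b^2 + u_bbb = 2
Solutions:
 u(b) = C1 + C2*b + C3*b^2 - b^5/30 + b^3/3


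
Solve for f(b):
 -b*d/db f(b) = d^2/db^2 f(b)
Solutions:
 f(b) = C1 + C2*erf(sqrt(2)*b/2)


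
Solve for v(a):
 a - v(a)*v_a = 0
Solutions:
 v(a) = -sqrt(C1 + a^2)
 v(a) = sqrt(C1 + a^2)


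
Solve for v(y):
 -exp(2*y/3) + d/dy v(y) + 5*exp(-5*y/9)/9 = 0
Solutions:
 v(y) = C1 + 3*exp(2*y/3)/2 + exp(-5*y/9)


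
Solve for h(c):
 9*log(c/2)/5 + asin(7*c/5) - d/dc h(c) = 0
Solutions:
 h(c) = C1 + 9*c*log(c)/5 + c*asin(7*c/5) - 9*c/5 - 9*c*log(2)/5 + sqrt(25 - 49*c^2)/7


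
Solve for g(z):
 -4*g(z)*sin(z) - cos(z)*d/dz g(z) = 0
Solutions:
 g(z) = C1*cos(z)^4


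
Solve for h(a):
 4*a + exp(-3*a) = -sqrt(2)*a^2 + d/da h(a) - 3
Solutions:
 h(a) = C1 + sqrt(2)*a^3/3 + 2*a^2 + 3*a - exp(-3*a)/3


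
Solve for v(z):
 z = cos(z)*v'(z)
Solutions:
 v(z) = C1 + Integral(z/cos(z), z)


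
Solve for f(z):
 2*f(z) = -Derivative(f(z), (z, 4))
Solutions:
 f(z) = (C1*sin(2^(3/4)*z/2) + C2*cos(2^(3/4)*z/2))*exp(-2^(3/4)*z/2) + (C3*sin(2^(3/4)*z/2) + C4*cos(2^(3/4)*z/2))*exp(2^(3/4)*z/2)


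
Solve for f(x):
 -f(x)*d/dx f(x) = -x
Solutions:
 f(x) = -sqrt(C1 + x^2)
 f(x) = sqrt(C1 + x^2)


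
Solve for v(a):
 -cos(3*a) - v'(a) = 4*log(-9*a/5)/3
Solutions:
 v(a) = C1 - 4*a*log(-a)/3 - 3*a*log(3) + a*log(15)/3 + 4*a/3 + a*log(5) - sin(3*a)/3


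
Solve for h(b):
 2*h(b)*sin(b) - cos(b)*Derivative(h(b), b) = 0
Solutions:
 h(b) = C1/cos(b)^2


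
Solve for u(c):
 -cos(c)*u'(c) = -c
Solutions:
 u(c) = C1 + Integral(c/cos(c), c)


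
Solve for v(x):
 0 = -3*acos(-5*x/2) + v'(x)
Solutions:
 v(x) = C1 + 3*x*acos(-5*x/2) + 3*sqrt(4 - 25*x^2)/5


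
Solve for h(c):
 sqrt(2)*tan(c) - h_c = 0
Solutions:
 h(c) = C1 - sqrt(2)*log(cos(c))


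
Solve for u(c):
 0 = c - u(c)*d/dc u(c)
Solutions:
 u(c) = -sqrt(C1 + c^2)
 u(c) = sqrt(C1 + c^2)


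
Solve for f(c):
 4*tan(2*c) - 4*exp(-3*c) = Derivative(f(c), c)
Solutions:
 f(c) = C1 + log(tan(2*c)^2 + 1) + 4*exp(-3*c)/3


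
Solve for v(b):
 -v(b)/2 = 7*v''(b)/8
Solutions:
 v(b) = C1*sin(2*sqrt(7)*b/7) + C2*cos(2*sqrt(7)*b/7)


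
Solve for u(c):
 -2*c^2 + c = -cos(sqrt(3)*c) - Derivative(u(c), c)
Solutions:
 u(c) = C1 + 2*c^3/3 - c^2/2 - sqrt(3)*sin(sqrt(3)*c)/3


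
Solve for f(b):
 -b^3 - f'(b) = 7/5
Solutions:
 f(b) = C1 - b^4/4 - 7*b/5


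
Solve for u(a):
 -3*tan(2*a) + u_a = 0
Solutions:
 u(a) = C1 - 3*log(cos(2*a))/2


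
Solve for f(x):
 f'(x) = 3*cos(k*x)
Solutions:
 f(x) = C1 + 3*sin(k*x)/k


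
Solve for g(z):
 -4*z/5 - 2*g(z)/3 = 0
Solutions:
 g(z) = -6*z/5


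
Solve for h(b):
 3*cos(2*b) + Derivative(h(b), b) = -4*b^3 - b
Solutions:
 h(b) = C1 - b^4 - b^2/2 - 3*sin(2*b)/2


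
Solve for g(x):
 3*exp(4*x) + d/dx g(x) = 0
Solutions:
 g(x) = C1 - 3*exp(4*x)/4


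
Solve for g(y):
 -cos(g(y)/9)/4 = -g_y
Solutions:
 -y/4 - 9*log(sin(g(y)/9) - 1)/2 + 9*log(sin(g(y)/9) + 1)/2 = C1


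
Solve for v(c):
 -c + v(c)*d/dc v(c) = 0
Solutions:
 v(c) = -sqrt(C1 + c^2)
 v(c) = sqrt(C1 + c^2)


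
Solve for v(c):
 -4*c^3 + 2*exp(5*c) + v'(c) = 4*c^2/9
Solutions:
 v(c) = C1 + c^4 + 4*c^3/27 - 2*exp(5*c)/5


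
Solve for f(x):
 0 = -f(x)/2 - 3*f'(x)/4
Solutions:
 f(x) = C1*exp(-2*x/3)


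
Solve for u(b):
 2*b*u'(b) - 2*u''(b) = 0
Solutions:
 u(b) = C1 + C2*erfi(sqrt(2)*b/2)


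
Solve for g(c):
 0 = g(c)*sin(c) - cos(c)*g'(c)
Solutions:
 g(c) = C1/cos(c)


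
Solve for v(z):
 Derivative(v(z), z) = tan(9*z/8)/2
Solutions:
 v(z) = C1 - 4*log(cos(9*z/8))/9


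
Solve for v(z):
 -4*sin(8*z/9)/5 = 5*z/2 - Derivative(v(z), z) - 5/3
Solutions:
 v(z) = C1 + 5*z^2/4 - 5*z/3 - 9*cos(8*z/9)/10


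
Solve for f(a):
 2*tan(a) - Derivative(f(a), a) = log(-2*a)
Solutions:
 f(a) = C1 - a*log(-a) - a*log(2) + a - 2*log(cos(a))


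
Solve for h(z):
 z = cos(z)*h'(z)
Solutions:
 h(z) = C1 + Integral(z/cos(z), z)


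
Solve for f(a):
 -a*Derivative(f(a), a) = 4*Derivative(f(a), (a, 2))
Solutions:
 f(a) = C1 + C2*erf(sqrt(2)*a/4)


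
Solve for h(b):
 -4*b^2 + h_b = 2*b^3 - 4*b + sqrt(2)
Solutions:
 h(b) = C1 + b^4/2 + 4*b^3/3 - 2*b^2 + sqrt(2)*b


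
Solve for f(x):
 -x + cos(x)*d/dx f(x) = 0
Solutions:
 f(x) = C1 + Integral(x/cos(x), x)


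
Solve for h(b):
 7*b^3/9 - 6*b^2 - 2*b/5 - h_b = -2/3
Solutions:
 h(b) = C1 + 7*b^4/36 - 2*b^3 - b^2/5 + 2*b/3


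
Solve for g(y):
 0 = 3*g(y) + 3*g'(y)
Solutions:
 g(y) = C1*exp(-y)


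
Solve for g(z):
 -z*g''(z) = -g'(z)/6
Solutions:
 g(z) = C1 + C2*z^(7/6)


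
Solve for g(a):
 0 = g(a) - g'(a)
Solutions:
 g(a) = C1*exp(a)


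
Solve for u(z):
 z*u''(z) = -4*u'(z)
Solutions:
 u(z) = C1 + C2/z^3


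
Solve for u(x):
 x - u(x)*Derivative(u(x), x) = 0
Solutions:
 u(x) = -sqrt(C1 + x^2)
 u(x) = sqrt(C1 + x^2)


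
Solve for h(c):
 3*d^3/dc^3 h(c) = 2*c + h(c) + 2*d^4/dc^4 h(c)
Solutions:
 h(c) = C1*exp(c*(-(3*sqrt(417) + 64)^(1/3) - 7/(3*sqrt(417) + 64)^(1/3) + 2)/12)*sin(sqrt(3)*c*(-(3*sqrt(417) + 64)^(1/3) + 7/(3*sqrt(417) + 64)^(1/3))/12) + C2*exp(c*(-(3*sqrt(417) + 64)^(1/3) - 7/(3*sqrt(417) + 64)^(1/3) + 2)/12)*cos(sqrt(3)*c*(-(3*sqrt(417) + 64)^(1/3) + 7/(3*sqrt(417) + 64)^(1/3))/12) + C3*exp(c) + C4*exp(c*(1 + 7/(3*sqrt(417) + 64)^(1/3) + (3*sqrt(417) + 64)^(1/3))/6) - 2*c


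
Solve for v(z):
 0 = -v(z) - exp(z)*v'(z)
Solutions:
 v(z) = C1*exp(exp(-z))


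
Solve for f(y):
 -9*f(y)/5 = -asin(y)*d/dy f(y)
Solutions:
 f(y) = C1*exp(9*Integral(1/asin(y), y)/5)


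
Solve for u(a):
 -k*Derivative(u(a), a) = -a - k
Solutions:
 u(a) = C1 + a^2/(2*k) + a


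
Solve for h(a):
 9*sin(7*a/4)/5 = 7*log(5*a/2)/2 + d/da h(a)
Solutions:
 h(a) = C1 - 7*a*log(a)/2 - 4*a*log(5) + a*log(10)/2 + 3*a*log(2) + 7*a/2 - 36*cos(7*a/4)/35


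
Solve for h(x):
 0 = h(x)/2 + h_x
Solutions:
 h(x) = C1*exp(-x/2)


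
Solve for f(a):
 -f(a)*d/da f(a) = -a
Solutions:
 f(a) = -sqrt(C1 + a^2)
 f(a) = sqrt(C1 + a^2)


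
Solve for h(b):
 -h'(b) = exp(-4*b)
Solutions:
 h(b) = C1 + exp(-4*b)/4


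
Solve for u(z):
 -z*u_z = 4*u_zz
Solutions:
 u(z) = C1 + C2*erf(sqrt(2)*z/4)


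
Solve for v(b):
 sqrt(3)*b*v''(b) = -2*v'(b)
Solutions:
 v(b) = C1 + C2*b^(1 - 2*sqrt(3)/3)


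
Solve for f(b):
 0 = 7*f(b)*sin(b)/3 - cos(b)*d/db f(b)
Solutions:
 f(b) = C1/cos(b)^(7/3)


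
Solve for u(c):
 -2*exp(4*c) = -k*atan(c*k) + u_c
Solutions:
 u(c) = C1 + k*Piecewise((c*atan(c*k) - log(c^2*k^2 + 1)/(2*k), Ne(k, 0)), (0, True)) - exp(4*c)/2


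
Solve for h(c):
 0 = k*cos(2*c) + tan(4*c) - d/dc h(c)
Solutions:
 h(c) = C1 + k*sin(2*c)/2 - log(cos(4*c))/4


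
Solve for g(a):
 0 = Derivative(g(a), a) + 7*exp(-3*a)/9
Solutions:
 g(a) = C1 + 7*exp(-3*a)/27


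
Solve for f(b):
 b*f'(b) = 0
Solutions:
 f(b) = C1


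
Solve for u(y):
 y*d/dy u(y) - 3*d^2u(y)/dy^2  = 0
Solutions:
 u(y) = C1 + C2*erfi(sqrt(6)*y/6)


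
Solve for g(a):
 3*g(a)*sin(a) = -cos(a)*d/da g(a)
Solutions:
 g(a) = C1*cos(a)^3


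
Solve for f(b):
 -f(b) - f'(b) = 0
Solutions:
 f(b) = C1*exp(-b)


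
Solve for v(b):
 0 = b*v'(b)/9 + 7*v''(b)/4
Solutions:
 v(b) = C1 + C2*erf(sqrt(14)*b/21)


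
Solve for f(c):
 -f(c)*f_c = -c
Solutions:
 f(c) = -sqrt(C1 + c^2)
 f(c) = sqrt(C1 + c^2)


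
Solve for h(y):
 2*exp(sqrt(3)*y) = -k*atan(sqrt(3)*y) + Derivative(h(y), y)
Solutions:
 h(y) = C1 + k*(y*atan(sqrt(3)*y) - sqrt(3)*log(3*y^2 + 1)/6) + 2*sqrt(3)*exp(sqrt(3)*y)/3


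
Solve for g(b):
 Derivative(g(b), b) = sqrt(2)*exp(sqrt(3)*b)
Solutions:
 g(b) = C1 + sqrt(6)*exp(sqrt(3)*b)/3
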